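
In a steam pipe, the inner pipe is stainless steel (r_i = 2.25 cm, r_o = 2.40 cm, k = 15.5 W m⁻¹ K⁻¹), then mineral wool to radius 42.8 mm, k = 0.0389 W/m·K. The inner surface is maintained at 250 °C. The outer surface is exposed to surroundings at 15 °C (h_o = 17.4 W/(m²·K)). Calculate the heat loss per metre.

Resistance network (inner→outer):
  R'_stainless steel = ln(0.0240/0.0225)/(2πk) = 0.06454/(2π·15.5) = 6.627×10^-4 m·K/W
  R'_mineral wool = ln(0.0428/0.0240)/(2πk) = 0.5785/(2π·0.0389) = 2.367 m·K/W
  R'_conv,out = 1/(2πr h) = 1/(2π·0.0428·17.4) = 0.2137 m·K/W
ΣR = 6.627×10^-4 + 2.367 + 0.2137 = 2.581 m·K/W
Q' = ΔT/ΣR = (250 °C − 15 °C)/2.581 = 91.0 W/m

Q' = 91.0 W/m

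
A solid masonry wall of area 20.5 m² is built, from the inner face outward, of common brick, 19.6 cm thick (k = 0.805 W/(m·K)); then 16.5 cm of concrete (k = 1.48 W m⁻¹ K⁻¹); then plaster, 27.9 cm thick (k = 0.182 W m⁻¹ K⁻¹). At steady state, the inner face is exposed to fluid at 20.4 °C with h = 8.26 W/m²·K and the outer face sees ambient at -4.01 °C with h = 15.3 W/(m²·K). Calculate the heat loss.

Series thermal resistances, inner to outer:
  R_conv,in = 1/(hA) = 1/(8.26·20.5) = 0.005906 K/W
  R_common brick = L/(kA) = 0.196/(0.805·20.5) = 0.01188 K/W
  R_concrete = L/(kA) = 0.165/(1.48·20.5) = 0.005438 K/W
  R_plaster = L/(kA) = 0.279/(0.182·20.5) = 0.07478 K/W
  R_conv,out = 1/(hA) = 1/(15.3·20.5) = 0.003188 K/W
ΣR = 0.005906 + 0.01188 + 0.005438 + 0.07478 + 0.003188 = 0.1012 K/W
Q = ΔT/ΣR = (20.4 °C − -4.01 °C)/0.1012 = 241 W

Q = 241 W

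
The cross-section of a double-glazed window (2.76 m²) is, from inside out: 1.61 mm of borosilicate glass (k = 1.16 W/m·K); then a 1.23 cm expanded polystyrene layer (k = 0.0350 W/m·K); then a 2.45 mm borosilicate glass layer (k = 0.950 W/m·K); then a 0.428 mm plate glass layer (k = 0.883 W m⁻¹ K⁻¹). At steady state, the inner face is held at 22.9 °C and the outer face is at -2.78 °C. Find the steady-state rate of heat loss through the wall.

Q = 199 W

Treat each layer as a resistance in series:
  R_borosilicate glass = L/(kA) = 0.00161/(1.16·2.76) = 5.029×10^-4 K/W
  R_expanded polystyrene = L/(kA) = 0.0123/(0.0350·2.76) = 0.1273 K/W
  R_borosilicate glass = L/(kA) = 0.00245/(0.950·2.76) = 9.344×10^-4 K/W
  R_plate glass = L/(kA) = 4.28×10^-4/(0.883·2.76) = 1.756×10^-4 K/W
ΣR = 5.029×10^-4 + 0.1273 + 9.344×10^-4 + 1.756×10^-4 = 0.1289 K/W
Q = ΔT/ΣR = (22.9 °C − -2.78 °C)/0.1289 = 199 W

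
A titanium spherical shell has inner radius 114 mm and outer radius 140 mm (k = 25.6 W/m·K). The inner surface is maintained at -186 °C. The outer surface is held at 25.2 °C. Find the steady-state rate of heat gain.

Q = 41700 W

Q = 4πk·ΔT/(1/r₁ − 1/r₂) = 4π × 25.6 × 211.2 / (1/0.114 − 1/0.140) = 41700 W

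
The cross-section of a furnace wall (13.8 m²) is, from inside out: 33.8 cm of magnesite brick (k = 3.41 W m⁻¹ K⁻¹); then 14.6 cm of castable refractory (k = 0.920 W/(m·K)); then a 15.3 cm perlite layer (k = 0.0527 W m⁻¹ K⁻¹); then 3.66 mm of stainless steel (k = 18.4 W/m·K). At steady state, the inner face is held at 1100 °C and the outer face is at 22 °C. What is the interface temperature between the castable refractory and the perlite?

Treat each layer as a resistance in series:
  R_magnesite brick = L/(kA) = 0.338/(3.41·13.8) = 0.007183 K/W
  R_castable refractory = L/(kA) = 0.146/(0.920·13.8) = 0.01150 K/W
  R_perlite = L/(kA) = 0.153/(0.0527·13.8) = 0.2104 K/W
  R_stainless steel = L/(kA) = 0.00366/(18.4·13.8) = 1.441×10^-5 K/W
ΣR = 0.007183 + 0.01150 + 0.2104 + 1.441×10^-5 = 0.2291 K/W
Q = ΔT/ΣR = (1100 °C − 22 °C)/0.2291 = 4705 W
From the inner boundary to the castable refractory/perlite interface, ΣR_partial = 0.01868 K/W.
T_interface = T_in − Q·ΣR_partial = 1100 °C − (4705)(0.01868) = 1012 °C

T = 1012 °C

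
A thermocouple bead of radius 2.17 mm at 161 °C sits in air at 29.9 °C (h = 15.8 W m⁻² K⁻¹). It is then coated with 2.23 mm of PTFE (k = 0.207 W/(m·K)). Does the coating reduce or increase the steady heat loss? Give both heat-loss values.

Critical radius for a sphere: r_cr = 2k/h = 0.0262 m = 2.62 cm.
Outer radius after coating: r₂ = 0.00217 + 0.00223 = 0.00440 m.
Since r₁ < r_cr and r₂ ≤ r_cr, the coating moves toward the maximum at r_cr — heat loss rises.
Bare: R = 1/(4πr₁²h) = 1070 K/W; Q = 131.1/1070 = 0.123 W.
Coated: R = R_cond + R_conv = 349.9 K/W; Q = 131.1/349.9 = 0.375 W.

increases: 0.123 → 0.375 W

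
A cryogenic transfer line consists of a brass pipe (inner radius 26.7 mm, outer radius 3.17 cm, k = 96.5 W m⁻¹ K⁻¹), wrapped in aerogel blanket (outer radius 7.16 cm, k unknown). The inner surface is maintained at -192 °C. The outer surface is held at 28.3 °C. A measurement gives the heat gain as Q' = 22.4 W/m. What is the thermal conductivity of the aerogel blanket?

k = 0.0132 W/m·K

ΣR = ΔT/Q' = |-192 − 28.3|/22.4 = 9.835 m·K/W
Known resistances:
  R'_brass = ln(0.0317/0.0267)/(2πk) = 0.1717/(2π·96.5) = 2.831×10^-4 m·K/W
R_aerogel blanket = ΣR − ΣR_known = 9.835 − 2.831×10^-4 = 9.835 m·K/W
ln(r₂/r₁)/(2πk) = 9.835 ⇒ k = 0.8148/(2π·9.835) = 0.0132 W/m·K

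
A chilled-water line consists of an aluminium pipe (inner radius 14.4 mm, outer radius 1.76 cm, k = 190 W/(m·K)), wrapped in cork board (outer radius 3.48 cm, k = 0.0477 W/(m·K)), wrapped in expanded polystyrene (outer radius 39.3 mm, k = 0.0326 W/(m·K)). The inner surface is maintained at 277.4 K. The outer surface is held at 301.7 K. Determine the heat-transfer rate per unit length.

Q' = 8.47 W/m

Resistance network (inner→outer):
  R'_aluminium = ln(0.0176/0.0144)/(2πk) = 0.2007/(2π·190) = 1.681×10^-4 m·K/W
  R'_cork board = ln(0.0348/0.0176)/(2πk) = 0.6817/(2π·0.0477) = 2.275 m·K/W
  R'_expanded polystyrene = ln(0.0393/0.0348)/(2πk) = 0.1216/(2π·0.0326) = 0.5937 m·K/W
ΣR = 1.681×10^-4 + 2.275 + 0.5937 = 2.869 m·K/W
Q' = ΔT/ΣR = (277.4 K − 301.7 K)/2.869 = -8.47 W/m
(Negative Q' ⇒ heat flows inward; heat gain = 8.47 W/m.)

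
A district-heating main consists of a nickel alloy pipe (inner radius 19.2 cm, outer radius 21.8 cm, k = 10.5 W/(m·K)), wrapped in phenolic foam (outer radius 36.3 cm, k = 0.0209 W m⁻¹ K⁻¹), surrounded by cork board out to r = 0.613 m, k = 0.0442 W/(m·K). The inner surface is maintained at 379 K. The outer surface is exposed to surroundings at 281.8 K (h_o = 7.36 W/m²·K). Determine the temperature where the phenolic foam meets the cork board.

Treat each layer as a resistance in series:
  R'_nickel alloy = ln(0.218/0.192)/(2πk) = 0.1270/(2π·10.5) = 0.001925 m·K/W
  R'_phenolic foam = ln(0.363/0.218)/(2πk) = 0.5099/(2π·0.0209) = 3.883 m·K/W
  R'_cork board = ln(0.613/0.363)/(2πk) = 0.5240/(2π·0.0442) = 1.887 m·K/W
  R'_conv,out = 1/(2πr h) = 1/(2π·0.613·7.36) = 0.03528 m·K/W
ΣR = 0.001925 + 3.883 + 1.887 + 0.03528 = 5.807 m·K/W
Q' = ΔT/ΣR = (379 K − 281.8 K)/5.807 = 16.74 W/m
From the inner boundary to the phenolic foam/cork board interface, ΣR_partial = 3.885 m·K/W.
T_interface = T_in − Q'·ΣR_partial = 379 K − (16.74)(3.885) = 314.0 K

T = 314.0 K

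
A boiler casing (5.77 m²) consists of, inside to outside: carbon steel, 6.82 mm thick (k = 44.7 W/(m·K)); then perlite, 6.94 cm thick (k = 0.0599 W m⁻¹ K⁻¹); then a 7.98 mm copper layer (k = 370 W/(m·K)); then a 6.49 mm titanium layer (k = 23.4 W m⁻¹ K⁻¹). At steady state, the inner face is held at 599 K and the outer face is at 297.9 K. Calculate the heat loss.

Q = 1500 W

Series thermal resistances, inner to outer:
  R_carbon steel = L/(kA) = 0.00682/(44.7·5.77) = 2.644×10^-5 K/W
  R_perlite = L/(kA) = 0.0694/(0.0599·5.77) = 0.2008 K/W
  R_copper = L/(kA) = 0.00798/(370·5.77) = 3.738×10^-6 K/W
  R_titanium = L/(kA) = 0.00649/(23.4·5.77) = 4.807×10^-5 K/W
ΣR = 2.644×10^-5 + 0.2008 + 3.738×10^-6 + 4.807×10^-5 = 0.2009 K/W
Q = ΔT/ΣR = (599 K − 297.9 K)/0.2009 = 1500 W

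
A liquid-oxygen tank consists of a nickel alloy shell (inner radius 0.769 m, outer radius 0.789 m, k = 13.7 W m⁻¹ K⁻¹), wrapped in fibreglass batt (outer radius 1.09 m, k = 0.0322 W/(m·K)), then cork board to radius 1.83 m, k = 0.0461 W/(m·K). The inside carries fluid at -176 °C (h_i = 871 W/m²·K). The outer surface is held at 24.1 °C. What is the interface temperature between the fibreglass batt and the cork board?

T = -61.0 °C

Treat each layer as a resistance in series:
  R_conv,in = 1/(4πr²h) = 1/(4π·0.769²·871) = 1.545×10^-4 K/W
  R_nickel alloy = (1/0.769 − 1/0.789)/(4πk) = 0.03296/(4π·13.7) = 1.915×10^-4 K/W
  R_fibreglass batt = (1/0.789 − 1/1.09)/(4πk) = 0.3500/(4π·0.0322) = 0.8650 K/W
  R_cork board = (1/1.09 − 1/1.83)/(4πk) = 0.3710/(4π·0.0461) = 0.6404 K/W
ΣR = 1.545×10^-4 + 1.915×10^-4 + 0.8650 + 0.6404 = 1.506 K/W
Q = ΔT/ΣR = (-176 °C − 24.1 °C)/1.506 = -132.9 W
From the inner boundary to the fibreglass batt/cork board interface, ΣR_partial = 0.8653 K/W.
T_interface = T_in − Q·ΣR_partial = -176 °C − (-132.9)(0.8653) = -61.0 °C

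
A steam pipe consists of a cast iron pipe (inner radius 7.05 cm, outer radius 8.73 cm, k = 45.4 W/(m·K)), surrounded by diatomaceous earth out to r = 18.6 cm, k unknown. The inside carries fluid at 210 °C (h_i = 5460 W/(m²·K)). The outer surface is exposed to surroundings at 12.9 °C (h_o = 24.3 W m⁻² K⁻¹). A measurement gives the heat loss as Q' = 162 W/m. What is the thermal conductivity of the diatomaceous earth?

k = 0.102 W/m·K

ΣR = ΔT/Q' = |210 − 12.9|/162 = 1.217 m·K/W
Known resistances:
  R'_conv,in = 1/(2πr h) = 1/(2π·0.0705·5460) = 4.135×10^-4 m·K/W
  R'_cast iron = ln(0.0873/0.0705)/(2πk) = 0.2137/(2π·45.4) = 7.493×10^-4 m·K/W
  R'_conv,out = 1/(2πr h) = 1/(2π·0.186·24.3) = 0.03521 m·K/W
R_diatomaceous earth = ΣR − ΣR_known = 1.217 − 0.03637 = 1.181 m·K/W
ln(r₂/r₁)/(2πk) = 1.181 ⇒ k = 0.7564/(2π·1.181) = 0.102 W/m·K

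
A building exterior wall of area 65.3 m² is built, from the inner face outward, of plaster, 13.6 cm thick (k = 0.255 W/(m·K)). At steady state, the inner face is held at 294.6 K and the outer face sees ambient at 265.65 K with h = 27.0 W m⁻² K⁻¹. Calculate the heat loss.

Q = 3310 W

Resistance network (inner→outer):
  R_plaster = L/(kA) = 0.136/(0.255·65.3) = 0.008167 K/W
  R_conv,out = 1/(hA) = 1/(27.0·65.3) = 5.672×10^-4 K/W
ΣR = 0.008167 + 5.672×10^-4 = 0.008734 K/W
Q = ΔT/ΣR = (294.6 K − 265.65 K)/0.008734 = 3310 W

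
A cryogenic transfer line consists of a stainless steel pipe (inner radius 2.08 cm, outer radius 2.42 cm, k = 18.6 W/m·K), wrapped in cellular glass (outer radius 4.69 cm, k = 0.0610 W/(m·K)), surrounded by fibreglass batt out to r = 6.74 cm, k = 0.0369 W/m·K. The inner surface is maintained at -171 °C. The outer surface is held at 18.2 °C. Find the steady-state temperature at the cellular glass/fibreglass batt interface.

T = -71.7 °C

Resistance network (inner→outer):
  R'_stainless steel = ln(0.0242/0.0208)/(2πk) = 0.1514/(2π·18.6) = 0.001295 m·K/W
  R'_cellular glass = ln(0.0469/0.0242)/(2πk) = 0.6617/(2π·0.0610) = 1.726 m·K/W
  R'_fibreglass batt = ln(0.0674/0.0469)/(2πk) = 0.3626/(2π·0.0369) = 1.564 m·K/W
ΣR = 0.001295 + 1.726 + 1.564 = 3.291 m·K/W
Q' = ΔT/ΣR = (-171 °C − 18.2 °C)/3.291 = -57.49 W/m
From the inner boundary to the cellular glass/fibreglass batt interface, ΣR_partial = 1.727 m·K/W.
T_interface = T_in − Q'·ΣR_partial = -171 °C − (-57.49)(1.727) = -71.7 °C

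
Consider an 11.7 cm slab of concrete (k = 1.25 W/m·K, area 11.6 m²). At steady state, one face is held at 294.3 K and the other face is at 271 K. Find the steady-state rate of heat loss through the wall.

Q = 2890 W

Q = kA·ΔT/L = 1.25 × 11.6 × |294.3 K − 271 K| / 0.117 = 2890 W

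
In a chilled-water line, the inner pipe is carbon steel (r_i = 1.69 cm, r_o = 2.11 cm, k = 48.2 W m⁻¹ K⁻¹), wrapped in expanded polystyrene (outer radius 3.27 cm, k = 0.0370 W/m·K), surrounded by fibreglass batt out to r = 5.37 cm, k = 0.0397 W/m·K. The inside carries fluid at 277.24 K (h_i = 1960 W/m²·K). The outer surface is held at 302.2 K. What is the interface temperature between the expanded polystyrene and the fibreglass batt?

T = 289.4 K

Resistance network (inner→outer):
  R'_conv,in = 1/(2πr h) = 1/(2π·0.0169·1960) = 0.004805 m·K/W
  R'_carbon steel = ln(0.0211/0.0169)/(2πk) = 0.2220/(2π·48.2) = 7.329×10^-4 m·K/W
  R'_expanded polystyrene = ln(0.0327/0.0211)/(2πk) = 0.4381/(2π·0.0370) = 1.884 m·K/W
  R'_fibreglass batt = ln(0.0537/0.0327)/(2πk) = 0.4960/(2π·0.0397) = 1.989 m·K/W
ΣR = 0.004805 + 7.329×10^-4 + 1.884 + 1.989 = 3.879 m·K/W
Q' = ΔT/ΣR = (277.24 K − 302.2 K)/3.879 = -6.435 W/m
From the inner boundary to the expanded polystyrene/fibreglass batt interface, ΣR_partial = 1.890 m·K/W.
T_interface = T_in − Q'·ΣR_partial = 277.24 K − (-6.435)(1.890) = 289.4 K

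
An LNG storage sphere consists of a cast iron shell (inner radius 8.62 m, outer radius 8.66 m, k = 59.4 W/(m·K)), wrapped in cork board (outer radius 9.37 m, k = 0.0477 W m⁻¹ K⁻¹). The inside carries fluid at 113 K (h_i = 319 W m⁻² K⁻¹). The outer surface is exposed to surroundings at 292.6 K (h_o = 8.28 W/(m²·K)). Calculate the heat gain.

Q = 12.2 kW

Series thermal resistances, inner to outer:
  R_conv,in = 1/(4πr²h) = 1/(4π·8.62²·319) = 3.357×10^-6 K/W
  R_cast iron = (1/8.62 − 1/8.66)/(4πk) = 5.358×10^-4/(4π·59.4) = 7.179×10^-7 K/W
  R_cork board = (1/8.66 − 1/9.37)/(4πk) = 0.008750/(4π·0.0477) = 0.01460 K/W
  R_conv,out = 1/(4πr²h) = 1/(4π·9.37²·8.28) = 1.095×10^-4 K/W
ΣR = 3.357×10^-6 + 7.179×10^-7 + 0.01460 + 1.095×10^-4 = 0.01471 K/W
Q = ΔT/ΣR = (113 K − 292.6 K)/0.01471 = -12200 W
(Negative Q ⇒ heat flows inward; heat gain = 12200 W.)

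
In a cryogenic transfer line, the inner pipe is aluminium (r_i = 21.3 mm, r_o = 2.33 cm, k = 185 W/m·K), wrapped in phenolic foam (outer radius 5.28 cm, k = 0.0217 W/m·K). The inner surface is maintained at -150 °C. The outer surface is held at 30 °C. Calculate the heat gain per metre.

Q' = 30.0 W/m

Series thermal resistances, inner to outer:
  R'_aluminium = ln(0.0233/0.0213)/(2πk) = 0.08975/(2π·185) = 7.721×10^-5 m·K/W
  R'_phenolic foam = ln(0.0528/0.0233)/(2πk) = 0.8181/(2π·0.0217) = 6.000 m·K/W
ΣR = 7.721×10^-5 + 6.000 = 6.000 m·K/W
Q' = ΔT/ΣR = (-150 °C − 30 °C)/6.000 = -30.0 W/m
(Negative Q' ⇒ heat flows inward; heat gain = 30.0 W/m.)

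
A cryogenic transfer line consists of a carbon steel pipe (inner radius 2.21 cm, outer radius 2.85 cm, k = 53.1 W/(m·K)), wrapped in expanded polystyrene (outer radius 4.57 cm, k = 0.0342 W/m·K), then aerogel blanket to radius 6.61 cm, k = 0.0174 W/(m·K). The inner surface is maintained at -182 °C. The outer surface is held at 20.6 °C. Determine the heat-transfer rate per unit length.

Q' = 36.3 W/m

Series thermal resistances, inner to outer:
  R'_carbon steel = ln(0.0285/0.0221)/(2πk) = 0.2543/(2π·53.1) = 7.623×10^-4 m·K/W
  R'_expanded polystyrene = ln(0.0457/0.0285)/(2πk) = 0.4722/(2π·0.0342) = 2.197 m·K/W
  R'_aerogel blanket = ln(0.0661/0.0457)/(2πk) = 0.3691/(2π·0.0174) = 3.376 m·K/W
ΣR = 7.623×10^-4 + 2.197 + 3.376 = 5.574 m·K/W
Q' = ΔT/ΣR = (-182 °C − 20.6 °C)/5.574 = -36.3 W/m
(Negative Q' ⇒ heat flows inward; heat gain = 36.3 W/m.)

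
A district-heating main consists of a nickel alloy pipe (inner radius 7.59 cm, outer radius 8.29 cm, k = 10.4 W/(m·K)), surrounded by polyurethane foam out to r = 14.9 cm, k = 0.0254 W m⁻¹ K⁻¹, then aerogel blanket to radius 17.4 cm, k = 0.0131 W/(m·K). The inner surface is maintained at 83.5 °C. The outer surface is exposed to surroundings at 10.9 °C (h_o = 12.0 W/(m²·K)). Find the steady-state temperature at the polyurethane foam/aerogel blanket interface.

Treat each layer as a resistance in series:
  R'_nickel alloy = ln(0.0829/0.0759)/(2πk) = 0.08822/(2π·10.4) = 0.001350 m·K/W
  R'_polyurethane foam = ln(0.149/0.0829)/(2πk) = 0.5863/(2π·0.0254) = 3.674 m·K/W
  R'_aerogel blanket = ln(0.174/0.149)/(2πk) = 0.1551/(2π·0.0131) = 1.884 m·K/W
  R'_conv,out = 1/(2πr h) = 1/(2π·0.174·12.0) = 0.07622 m·K/W
ΣR = 0.001350 + 3.674 + 1.884 + 0.07622 = 5.636 m·K/W
Q' = ΔT/ΣR = (83.5 °C − 10.9 °C)/5.636 = 12.88 W/m
From the inner boundary to the polyurethane foam/aerogel blanket interface, ΣR_partial = 3.675 m·K/W.
T_interface = T_in − Q'·ΣR_partial = 83.5 °C − (12.88)(3.675) = 36.2 °C

T = 36.2 °C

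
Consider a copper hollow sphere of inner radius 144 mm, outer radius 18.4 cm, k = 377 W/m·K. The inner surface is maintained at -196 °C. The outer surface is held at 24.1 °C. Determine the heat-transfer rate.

Q = 4πk·ΔT/(1/r₁ − 1/r₂) = 4π × 377 × 220.1 / (1/0.144 − 1/0.184) = 6.91×10^5 W

Q = 691 kW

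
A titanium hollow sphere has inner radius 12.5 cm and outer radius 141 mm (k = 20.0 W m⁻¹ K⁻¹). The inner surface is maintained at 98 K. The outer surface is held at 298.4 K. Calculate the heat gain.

Q = 4πk·ΔT/(1/r₁ − 1/r₂) = 4π × 20.0 × 200.4 / (1/0.125 − 1/0.141) = 55500 W

Q = 55500 W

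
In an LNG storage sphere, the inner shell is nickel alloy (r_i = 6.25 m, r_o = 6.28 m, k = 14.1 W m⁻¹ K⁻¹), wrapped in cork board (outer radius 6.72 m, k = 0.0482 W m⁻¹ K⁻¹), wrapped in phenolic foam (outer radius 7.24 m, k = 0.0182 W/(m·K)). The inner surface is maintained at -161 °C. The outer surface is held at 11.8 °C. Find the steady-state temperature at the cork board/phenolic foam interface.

Series thermal resistances, inner to outer:
  R_nickel alloy = (1/6.25 − 1/6.28)/(4πk) = 7.643×10^-4/(4π·14.1) = 4.314×10^-6 K/W
  R_cork board = (1/6.28 − 1/6.72)/(4πk) = 0.01043/(4π·0.0482) = 0.01721 K/W
  R_phenolic foam = (1/6.72 − 1/7.24)/(4πk) = 0.01069/(4π·0.0182) = 0.04673 K/W
ΣR = 4.314×10^-6 + 0.01721 + 0.04673 = 0.06394 K/W
Q = ΔT/ΣR = (-161 °C − 11.8 °C)/0.06394 = -2703 W
From the inner boundary to the cork board/phenolic foam interface, ΣR_partial = 0.01721 K/W.
T_interface = T_in − Q·ΣR_partial = -161 °C − (-2703)(0.01721) = -114 °C

T = -114 °C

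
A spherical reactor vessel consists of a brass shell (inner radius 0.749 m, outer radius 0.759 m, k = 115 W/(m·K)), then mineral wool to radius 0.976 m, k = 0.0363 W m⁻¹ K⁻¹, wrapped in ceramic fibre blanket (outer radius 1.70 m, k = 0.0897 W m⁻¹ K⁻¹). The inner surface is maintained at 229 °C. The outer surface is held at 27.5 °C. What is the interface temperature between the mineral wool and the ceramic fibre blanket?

T = 103 °C

Series thermal resistances, inner to outer:
  R_brass = (1/0.749 − 1/0.759)/(4πk) = 0.01759/(4π·115) = 1.217×10^-5 K/W
  R_mineral wool = (1/0.759 − 1/0.976)/(4πk) = 0.2929/(4π·0.0363) = 0.6422 K/W
  R_ceramic fibre blanket = (1/0.976 − 1/1.70)/(4πk) = 0.4364/(4π·0.0897) = 0.3871 K/W
ΣR = 1.217×10^-5 + 0.6422 + 0.3871 = 1.029 K/W
Q = ΔT/ΣR = (229 °C − 27.5 °C)/1.029 = 195.8 W
From the inner boundary to the mineral wool/ceramic fibre blanket interface, ΣR_partial = 0.6422 K/W.
T_interface = T_in − Q·ΣR_partial = 229 °C − (195.8)(0.6422) = 103 °C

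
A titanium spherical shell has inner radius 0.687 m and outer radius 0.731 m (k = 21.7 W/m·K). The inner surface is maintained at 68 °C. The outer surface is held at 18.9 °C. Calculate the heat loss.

Q = 153 kW

Q = 4πk·ΔT/(1/r₁ − 1/r₂) = 4π × 21.7 × 49.1 / (1/0.687 − 1/0.731) = 1.53×10^5 W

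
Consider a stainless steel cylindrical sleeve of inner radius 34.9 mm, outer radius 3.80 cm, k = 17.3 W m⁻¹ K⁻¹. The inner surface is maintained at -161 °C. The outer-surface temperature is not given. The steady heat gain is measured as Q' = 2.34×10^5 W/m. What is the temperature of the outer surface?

T_out = 22.2 °C

Series resistances:
  R'_stainless steel = ln(0.0380/0.0349)/(2πk) = 0.08510/(2π·17.3) = 7.829×10^-4 m·K/W
ΣR = 7.829×10^-4 m·K/W
ΔT = Q'·ΣR = 2.34×10^5 × 7.829×10^-4 = 183.2 K
Heat flows inward, so T_out = T_in + ΔT = -161 + 183.2 = 22.2 °C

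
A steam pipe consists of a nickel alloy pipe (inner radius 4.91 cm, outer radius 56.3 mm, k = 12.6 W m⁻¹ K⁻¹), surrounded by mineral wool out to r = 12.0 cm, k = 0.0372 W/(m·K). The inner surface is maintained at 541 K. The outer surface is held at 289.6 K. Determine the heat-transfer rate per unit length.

Resistance network (inner→outer):
  R'_nickel alloy = ln(0.0563/0.0491)/(2πk) = 0.1368/(2π·12.6) = 0.001728 m·K/W
  R'_mineral wool = ln(0.120/0.0563)/(2πk) = 0.7568/(2π·0.0372) = 3.238 m·K/W
ΣR = 0.001728 + 3.238 = 3.240 m·K/W
Q' = ΔT/ΣR = (541 K − 289.6 K)/3.240 = 77.6 W/m

Q' = 77.6 W/m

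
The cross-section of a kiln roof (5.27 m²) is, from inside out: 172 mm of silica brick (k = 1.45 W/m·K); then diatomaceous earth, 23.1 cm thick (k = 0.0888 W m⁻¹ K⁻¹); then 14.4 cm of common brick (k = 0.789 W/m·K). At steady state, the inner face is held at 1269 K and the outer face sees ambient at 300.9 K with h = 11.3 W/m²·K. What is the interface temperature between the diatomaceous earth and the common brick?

Resistance network (inner→outer):
  R_silica brick = L/(kA) = 0.172/(1.45·5.27) = 0.02251 K/W
  R_diatomaceous earth = L/(kA) = 0.231/(0.0888·5.27) = 0.4936 K/W
  R_common brick = L/(kA) = 0.144/(0.789·5.27) = 0.03463 K/W
  R_conv,out = 1/(hA) = 1/(11.3·5.27) = 0.01679 K/W
ΣR = 0.02251 + 0.4936 + 0.03463 + 0.01679 = 0.5675 K/W
Q = ΔT/ΣR = (1269 K − 300.9 K)/0.5675 = 1706 W
From the inner boundary to the diatomaceous earth/common brick interface, ΣR_partial = 0.5161 K/W.
T_interface = T_in − Q·ΣR_partial = 1269 K − (1706)(0.5161) = 389 K

T = 389 K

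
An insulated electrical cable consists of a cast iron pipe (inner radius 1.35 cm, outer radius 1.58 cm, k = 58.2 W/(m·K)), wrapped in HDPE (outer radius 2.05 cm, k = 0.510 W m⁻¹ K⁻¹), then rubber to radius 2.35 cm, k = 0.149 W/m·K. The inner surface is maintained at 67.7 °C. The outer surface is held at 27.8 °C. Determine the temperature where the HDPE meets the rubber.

T = 53.4 °C

Treat each layer as a resistance in series:
  R'_cast iron = ln(0.0158/0.0135)/(2πk) = 0.1573/(2π·58.2) = 4.302×10^-4 m·K/W
  R'_HDPE = ln(0.0205/0.0158)/(2πk) = 0.2604/(2π·0.510) = 0.08127 m·K/W
  R'_rubber = ln(0.0235/0.0205)/(2πk) = 0.1366/(2π·0.149) = 0.1459 m·K/W
ΣR = 4.302×10^-4 + 0.08127 + 0.1459 = 0.2276 m·K/W
Q' = ΔT/ΣR = (67.7 °C − 27.8 °C)/0.2276 = 175.3 W/m
From the inner boundary to the HDPE/rubber interface, ΣR_partial = 0.08170 m·K/W.
T_interface = T_in − Q'·ΣR_partial = 67.7 °C − (175.3)(0.08170) = 53.4 °C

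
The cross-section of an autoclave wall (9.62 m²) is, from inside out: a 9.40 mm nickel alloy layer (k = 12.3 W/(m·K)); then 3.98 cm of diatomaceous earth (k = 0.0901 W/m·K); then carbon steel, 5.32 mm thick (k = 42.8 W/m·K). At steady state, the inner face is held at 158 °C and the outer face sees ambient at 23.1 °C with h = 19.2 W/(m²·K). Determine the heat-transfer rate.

Resistance network (inner→outer):
  R_nickel alloy = L/(kA) = 0.00940/(12.3·9.62) = 7.944×10^-5 K/W
  R_diatomaceous earth = L/(kA) = 0.0398/(0.0901·9.62) = 0.04592 K/W
  R_carbon steel = L/(kA) = 0.00532/(42.8·9.62) = 1.292×10^-5 K/W
  R_conv,out = 1/(hA) = 1/(19.2·9.62) = 0.005414 K/W
ΣR = 7.944×10^-5 + 0.04592 + 1.292×10^-5 + 0.005414 = 0.05143 K/W
Q = ΔT/ΣR = (158 °C − 23.1 °C)/0.05143 = 2620 W

Q = 2620 W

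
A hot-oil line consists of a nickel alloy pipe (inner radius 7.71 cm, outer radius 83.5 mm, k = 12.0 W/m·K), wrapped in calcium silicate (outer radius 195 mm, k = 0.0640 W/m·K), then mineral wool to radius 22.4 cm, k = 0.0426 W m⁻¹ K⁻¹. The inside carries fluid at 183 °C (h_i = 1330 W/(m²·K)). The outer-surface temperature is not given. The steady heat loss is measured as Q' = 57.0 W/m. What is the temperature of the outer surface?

T_out = 33.1 °C

Sum the resistances:
  R'_conv,in = 1/(2πr h) = 1/(2π·0.0771·1330) = 0.001552 m·K/W
  R'_nickel alloy = ln(0.0835/0.0771)/(2πk) = 0.07974/(2π·12.0) = 0.001058 m·K/W
  R'_calcium silicate = ln(0.195/0.0835)/(2πk) = 0.8482/(2π·0.0640) = 2.109 m·K/W
  R'_mineral wool = ln(0.224/0.195)/(2πk) = 0.1386/(2π·0.0426) = 0.5180 m·K/W
ΣR = 2.630 m·K/W
ΔT = Q'·ΣR = 57.0 × 2.630 = 149.9 K
Heat flows outward, so T_out = T_in − ΔT = 183 − 149.9 = 33.1 °C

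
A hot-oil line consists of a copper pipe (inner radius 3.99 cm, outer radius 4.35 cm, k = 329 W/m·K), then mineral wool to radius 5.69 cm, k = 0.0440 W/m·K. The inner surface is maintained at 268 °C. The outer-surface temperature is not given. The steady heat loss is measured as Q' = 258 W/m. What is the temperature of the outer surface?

T_out = 17.4 °C

Series resistances:
  R'_copper = ln(0.0435/0.0399)/(2πk) = 0.08638/(2π·329) = 4.179×10^-5 m·K/W
  R'_mineral wool = ln(0.0569/0.0435)/(2πk) = 0.2685/(2π·0.0440) = 0.9713 m·K/W
ΣR = 0.9714 m·K/W
ΔT = Q'·ΣR = 258 × 0.9714 = 250.6 K
Heat flows outward, so T_out = T_in − ΔT = 268 − 250.6 = 17.4 °C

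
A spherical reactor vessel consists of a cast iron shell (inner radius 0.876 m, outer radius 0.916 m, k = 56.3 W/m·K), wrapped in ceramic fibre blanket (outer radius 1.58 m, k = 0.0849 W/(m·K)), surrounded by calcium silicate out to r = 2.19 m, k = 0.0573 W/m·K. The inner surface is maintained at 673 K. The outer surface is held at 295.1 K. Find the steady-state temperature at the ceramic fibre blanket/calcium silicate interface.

T = 432 K

Series thermal resistances, inner to outer:
  R_cast iron = (1/0.876 − 1/0.916)/(4πk) = 0.04985/(4π·56.3) = 7.046×10^-5 K/W
  R_ceramic fibre blanket = (1/0.916 − 1/1.58)/(4πk) = 0.4588/(4π·0.0849) = 0.4300 K/W
  R_calcium silicate = (1/1.58 − 1/2.19)/(4πk) = 0.1763/(4π·0.0573) = 0.2448 K/W
ΣR = 7.046×10^-5 + 0.4300 + 0.2448 = 0.6749 K/W
Q = ΔT/ΣR = (673 K − 295.1 K)/0.6749 = 559.9 W
From the inner boundary to the ceramic fibre blanket/calcium silicate interface, ΣR_partial = 0.4301 K/W.
T_interface = T_in − Q·ΣR_partial = 673 K − (559.9)(0.4301) = 432 K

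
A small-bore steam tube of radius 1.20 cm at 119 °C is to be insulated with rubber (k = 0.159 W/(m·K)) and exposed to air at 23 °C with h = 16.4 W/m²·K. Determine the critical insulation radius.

r_cr = 0.970 cm

For a cylinder, r_cr = k_ins/h = 0.159/16.4 = 0.00970 m = 0.970 cm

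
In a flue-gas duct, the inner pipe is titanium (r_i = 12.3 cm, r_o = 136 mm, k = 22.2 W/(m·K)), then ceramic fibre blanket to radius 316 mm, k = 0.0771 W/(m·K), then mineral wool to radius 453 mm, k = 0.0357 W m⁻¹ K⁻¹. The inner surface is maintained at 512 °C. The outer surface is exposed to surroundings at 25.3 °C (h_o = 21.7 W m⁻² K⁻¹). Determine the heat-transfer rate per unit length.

Series thermal resistances, inner to outer:
  R'_titanium = ln(0.136/0.123)/(2πk) = 0.1005/(2π·22.2) = 7.203×10^-4 m·K/W
  R'_ceramic fibre blanket = ln(0.316/0.136)/(2πk) = 0.8431/(2π·0.0771) = 1.740 m·K/W
  R'_mineral wool = ln(0.453/0.316)/(2πk) = 0.3601/(2π·0.0357) = 1.606 m·K/W
  R'_conv,out = 1/(2πr h) = 1/(2π·0.453·21.7) = 0.01619 m·K/W
ΣR = 7.203×10^-4 + 1.740 + 1.606 + 0.01619 = 3.363 m·K/W
Q' = ΔT/ΣR = (512 °C − 25.3 °C)/3.363 = 145 W/m

Q' = 145 W/m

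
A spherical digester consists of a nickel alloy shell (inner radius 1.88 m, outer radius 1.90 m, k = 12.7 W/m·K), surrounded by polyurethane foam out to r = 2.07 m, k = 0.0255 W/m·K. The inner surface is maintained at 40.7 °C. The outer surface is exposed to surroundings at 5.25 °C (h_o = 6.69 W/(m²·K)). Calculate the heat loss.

Q = 257 W

Resistance network (inner→outer):
  R_nickel alloy = (1/1.88 − 1/1.90)/(4πk) = 0.005599/(4π·12.7) = 3.508×10^-5 K/W
  R_polyurethane foam = (1/1.90 − 1/2.07)/(4πk) = 0.04322/(4π·0.0255) = 0.1349 K/W
  R_conv,out = 1/(4πr²h) = 1/(4π·2.07²·6.69) = 0.002776 K/W
ΣR = 3.508×10^-5 + 0.1349 + 0.002776 = 0.1377 K/W
Q = ΔT/ΣR = (40.7 °C − 5.25 °C)/0.1377 = 257 W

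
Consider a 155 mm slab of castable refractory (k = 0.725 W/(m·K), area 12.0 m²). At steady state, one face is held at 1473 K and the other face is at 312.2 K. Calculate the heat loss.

Q = kA·ΔT/L = 0.725 × 12.0 × |1473 K − 312.2 K| / 0.155 = 65200 W

Q = 65.2 kW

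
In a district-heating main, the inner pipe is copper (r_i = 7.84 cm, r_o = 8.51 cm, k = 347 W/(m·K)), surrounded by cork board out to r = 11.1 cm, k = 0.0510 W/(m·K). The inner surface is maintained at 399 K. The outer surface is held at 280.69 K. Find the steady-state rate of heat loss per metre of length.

Treat each layer as a resistance in series:
  R'_copper = ln(0.0851/0.0784)/(2πk) = 0.08200/(2π·347) = 3.761×10^-5 m·K/W
  R'_cork board = ln(0.111/0.0851)/(2πk) = 0.2657/(2π·0.0510) = 0.8292 m·K/W
ΣR = 3.761×10^-5 + 0.8292 = 0.8292 m·K/W
Q' = ΔT/ΣR = (399 K − 280.69 K)/0.8292 = 143 W/m

Q' = 143 W/m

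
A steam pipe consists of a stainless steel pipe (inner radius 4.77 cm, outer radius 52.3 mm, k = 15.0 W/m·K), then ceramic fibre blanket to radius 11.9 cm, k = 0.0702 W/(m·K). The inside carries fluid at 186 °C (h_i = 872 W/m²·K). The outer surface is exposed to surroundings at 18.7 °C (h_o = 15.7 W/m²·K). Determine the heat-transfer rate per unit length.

Resistance network (inner→outer):
  R'_conv,in = 1/(2πr h) = 1/(2π·0.0477·872) = 0.003826 m·K/W
  R'_stainless steel = ln(0.0523/0.0477)/(2πk) = 0.09206/(2π·15.0) = 9.768×10^-4 m·K/W
  R'_ceramic fibre blanket = ln(0.119/0.0523)/(2πk) = 0.8221/(2π·0.0702) = 1.864 m·K/W
  R'_conv,out = 1/(2πr h) = 1/(2π·0.119·15.7) = 0.08519 m·K/W
ΣR = 0.003826 + 9.768×10^-4 + 1.864 + 0.08519 = 1.954 m·K/W
Q' = ΔT/ΣR = (186 °C − 18.7 °C)/1.954 = 85.6 W/m

Q' = 85.6 W/m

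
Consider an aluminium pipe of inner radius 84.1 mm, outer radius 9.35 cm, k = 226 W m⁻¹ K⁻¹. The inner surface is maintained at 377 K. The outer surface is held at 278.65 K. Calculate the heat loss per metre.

Q' = 1320 kW/m

Q' = 2πk·ΔT/ln(r₂/r₁) = 2π × 226 × 98.35 / ln(0.0935/0.0841) = 1.32×10^6 W/m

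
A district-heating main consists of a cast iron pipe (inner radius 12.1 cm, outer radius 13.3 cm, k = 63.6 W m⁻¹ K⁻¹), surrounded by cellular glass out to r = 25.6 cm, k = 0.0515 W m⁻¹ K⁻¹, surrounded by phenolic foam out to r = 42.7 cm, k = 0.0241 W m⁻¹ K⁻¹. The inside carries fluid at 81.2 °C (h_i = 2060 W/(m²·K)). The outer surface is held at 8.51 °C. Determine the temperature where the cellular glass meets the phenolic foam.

T = 54.0 °C

Treat each layer as a resistance in series:
  R'_conv,in = 1/(2πr h) = 1/(2π·0.121·2060) = 6.385×10^-4 m·K/W
  R'_cast iron = ln(0.133/0.121)/(2πk) = 0.09456/(2π·63.6) = 2.366×10^-4 m·K/W
  R'_cellular glass = ln(0.256/0.133)/(2πk) = 0.6548/(2π·0.0515) = 2.024 m·K/W
  R'_phenolic foam = ln(0.427/0.256)/(2πk) = 0.5116/(2π·0.0241) = 3.379 m·K/W
ΣR = 6.385×10^-4 + 2.366×10^-4 + 2.024 + 3.379 = 5.404 m·K/W
Q' = ΔT/ΣR = (81.2 °C − 8.51 °C)/5.404 = 13.45 W/m
From the inner boundary to the cellular glass/phenolic foam interface, ΣR_partial = 2.025 m·K/W.
T_interface = T_in − Q'·ΣR_partial = 81.2 °C − (13.45)(2.025) = 54.0 °C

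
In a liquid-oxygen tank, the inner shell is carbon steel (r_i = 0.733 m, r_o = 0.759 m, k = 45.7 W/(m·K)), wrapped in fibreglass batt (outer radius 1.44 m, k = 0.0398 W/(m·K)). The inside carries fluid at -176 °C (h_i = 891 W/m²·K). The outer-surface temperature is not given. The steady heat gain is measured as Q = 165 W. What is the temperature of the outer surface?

Series resistances:
  R_conv,in = 1/(4πr²h) = 1/(4π·0.733²·891) = 1.662×10^-4 K/W
  R_carbon steel = (1/0.733 − 1/0.759)/(4πk) = 0.04673/(4π·45.7) = 8.138×10^-5 K/W
  R_fibreglass batt = (1/0.759 − 1/1.44)/(4πk) = 0.6231/(4π·0.0398) = 1.246 K/W
ΣR = 1.246 K/W
ΔT = Q·ΣR = 165 × 1.246 = 205.6 K
Heat flows inward, so T_out = T_in + ΔT = -176 + 205.6 = 29.6 °C

T_out = 29.6 °C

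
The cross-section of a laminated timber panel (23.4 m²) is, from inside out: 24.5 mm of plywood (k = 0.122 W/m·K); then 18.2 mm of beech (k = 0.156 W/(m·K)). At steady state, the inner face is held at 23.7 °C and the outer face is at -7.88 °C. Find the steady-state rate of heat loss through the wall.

Q = 2330 W

Resistance network (inner→outer):
  R_plywood = L/(kA) = 0.0245/(0.122·23.4) = 0.008582 K/W
  R_beech = L/(kA) = 0.0182/(0.156·23.4) = 0.004986 K/W
ΣR = 0.008582 + 0.004986 = 0.01357 K/W
Q = ΔT/ΣR = (23.7 °C − -7.88 °C)/0.01357 = 2330 W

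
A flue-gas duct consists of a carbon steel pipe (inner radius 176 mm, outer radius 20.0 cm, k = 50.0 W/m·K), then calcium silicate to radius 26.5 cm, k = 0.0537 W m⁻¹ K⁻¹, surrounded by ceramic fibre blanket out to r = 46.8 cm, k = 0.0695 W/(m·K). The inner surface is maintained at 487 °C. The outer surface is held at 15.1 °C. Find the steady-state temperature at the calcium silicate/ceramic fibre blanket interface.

Resistance network (inner→outer):
  R'_carbon steel = ln(0.200/0.176)/(2πk) = 0.1278/(2π·50.0) = 4.069×10^-4 m·K/W
  R'_calcium silicate = ln(0.265/0.200)/(2πk) = 0.2814/(2π·0.0537) = 0.8340 m·K/W
  R'_ceramic fibre blanket = ln(0.468/0.265)/(2πk) = 0.5687/(2π·0.0695) = 1.302 m·K/W
ΣR = 4.069×10^-4 + 0.8340 + 1.302 = 2.136 m·K/W
Q' = ΔT/ΣR = (487 °C − 15.1 °C)/2.136 = 220.9 W/m
From the inner boundary to the calcium silicate/ceramic fibre blanket interface, ΣR_partial = 0.8344 m·K/W.
T_interface = T_in − Q'·ΣR_partial = 487 °C − (220.9)(0.8344) = 303 °C

T = 303 °C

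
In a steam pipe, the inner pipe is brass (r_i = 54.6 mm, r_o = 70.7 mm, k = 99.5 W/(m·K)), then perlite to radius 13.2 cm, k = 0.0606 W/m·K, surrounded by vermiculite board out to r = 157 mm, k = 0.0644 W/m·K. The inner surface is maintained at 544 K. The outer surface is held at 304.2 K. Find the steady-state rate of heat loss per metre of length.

Q' = 116 W/m

Treat each layer as a resistance in series:
  R'_brass = ln(0.0707/0.0546)/(2πk) = 0.2584/(2π·99.5) = 4.133×10^-4 m·K/W
  R'_perlite = ln(0.132/0.0707)/(2πk) = 0.6244/(2π·0.0606) = 1.640 m·K/W
  R'_vermiculite board = ln(0.157/0.132)/(2πk) = 0.1734/(2π·0.0644) = 0.4286 m·K/W
ΣR = 4.133×10^-4 + 1.640 + 0.4286 = 2.069 m·K/W
Q' = ΔT/ΣR = (544 K − 304.2 K)/2.069 = 116 W/m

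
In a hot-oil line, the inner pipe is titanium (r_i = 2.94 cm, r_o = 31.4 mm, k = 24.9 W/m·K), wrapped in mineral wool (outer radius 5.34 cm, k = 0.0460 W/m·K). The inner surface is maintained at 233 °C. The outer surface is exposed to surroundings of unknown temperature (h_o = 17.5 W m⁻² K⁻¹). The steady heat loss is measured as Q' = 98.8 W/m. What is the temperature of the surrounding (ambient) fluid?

Series resistances:
  R'_titanium = ln(0.0314/0.0294)/(2πk) = 0.06581/(2π·24.9) = 4.207×10^-4 m·K/W
  R'_mineral wool = ln(0.0534/0.0314)/(2πk) = 0.5310/(2π·0.0460) = 1.837 m·K/W
  R'_conv,out = 1/(2πr h) = 1/(2π·0.0534·17.5) = 0.1703 m·K/W
ΣR = 2.008 m·K/W
ΔT = Q'·ΣR = 98.8 × 2.008 = 198.4 K
Heat flows outward, so T_out = T_in − ΔT = 233 − 198.4 = 34.6 °C

T_out = 34.6 °C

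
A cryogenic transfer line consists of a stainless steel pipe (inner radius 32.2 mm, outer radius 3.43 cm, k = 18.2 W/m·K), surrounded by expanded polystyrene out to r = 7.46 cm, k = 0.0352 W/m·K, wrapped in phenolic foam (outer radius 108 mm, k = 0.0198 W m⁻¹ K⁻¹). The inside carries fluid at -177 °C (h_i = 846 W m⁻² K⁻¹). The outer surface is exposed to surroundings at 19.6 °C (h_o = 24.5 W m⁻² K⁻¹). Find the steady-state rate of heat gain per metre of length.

Q' = 30.0 W/m

Resistance network (inner→outer):
  R'_conv,in = 1/(2πr h) = 1/(2π·0.0322·846) = 0.005842 m·K/W
  R'_stainless steel = ln(0.0343/0.0322)/(2πk) = 0.06318/(2π·18.2) = 5.525×10^-4 m·K/W
  R'_expanded polystyrene = ln(0.0746/0.0343)/(2πk) = 0.7770/(2π·0.0352) = 3.513 m·K/W
  R'_phenolic foam = ln(0.108/0.0746)/(2πk) = 0.3700/(2π·0.0198) = 2.974 m·K/W
  R'_conv,out = 1/(2πr h) = 1/(2π·0.108·24.5) = 0.06015 m·K/W
ΣR = 0.005842 + 5.525×10^-4 + 3.513 + 2.974 + 0.06015 = 6.554 m·K/W
Q' = ΔT/ΣR = (-177 °C − 19.6 °C)/6.554 = -30.0 W/m
(Negative Q' ⇒ heat flows inward; heat gain = 30.0 W/m.)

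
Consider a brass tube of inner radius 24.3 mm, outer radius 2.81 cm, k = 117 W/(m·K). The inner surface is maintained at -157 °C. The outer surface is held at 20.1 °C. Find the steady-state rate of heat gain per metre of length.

Q' = 896 kW/m

Q' = 2πk·ΔT/ln(r₂/r₁) = 2π × 117 × 177.1 / ln(0.0281/0.0243) = 8.96×10^5 W/m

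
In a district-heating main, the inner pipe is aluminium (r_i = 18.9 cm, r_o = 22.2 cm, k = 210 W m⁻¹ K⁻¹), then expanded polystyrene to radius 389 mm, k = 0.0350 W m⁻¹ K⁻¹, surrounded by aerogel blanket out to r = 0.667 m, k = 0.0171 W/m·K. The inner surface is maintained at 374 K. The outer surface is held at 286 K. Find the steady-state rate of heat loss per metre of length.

Series thermal resistances, inner to outer:
  R'_aluminium = ln(0.222/0.189)/(2πk) = 0.1609/(2π·210) = 1.220×10^-4 m·K/W
  R'_expanded polystyrene = ln(0.389/0.222)/(2πk) = 0.5609/(2π·0.0350) = 2.551 m·K/W
  R'_aerogel blanket = ln(0.667/0.389)/(2πk) = 0.5392/(2π·0.0171) = 5.019 m·K/W
ΣR = 1.220×10^-4 + 2.551 + 5.019 = 7.570 m·K/W
Q' = ΔT/ΣR = (374 K − 286 K)/7.570 = 11.6 W/m

Q' = 11.6 W/m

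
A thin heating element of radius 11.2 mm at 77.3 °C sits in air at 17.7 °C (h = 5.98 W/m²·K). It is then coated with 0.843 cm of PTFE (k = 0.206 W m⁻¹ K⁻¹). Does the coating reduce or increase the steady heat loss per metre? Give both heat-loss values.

Critical radius for a cylinder: r_cr = k/h = 0.0344 m = 3.44 cm.
Outer radius after coating: r₂ = 0.0112 + 0.00843 = 0.01963 m.
Since r₁ < r_cr and r₂ ≤ r_cr, the coating moves toward the maximum at r_cr — heat loss rises.
Bare: R = 1/(2πr₁h) = 2.376 m·K/W; Q = 59.6/2.376 = 25.1 W/m.
Coated: R = R_cond + R_conv = 1.789 m·K/W; Q = 59.6/1.789 = 33.3 W/m.

increases: 25.1 → 33.3 W/m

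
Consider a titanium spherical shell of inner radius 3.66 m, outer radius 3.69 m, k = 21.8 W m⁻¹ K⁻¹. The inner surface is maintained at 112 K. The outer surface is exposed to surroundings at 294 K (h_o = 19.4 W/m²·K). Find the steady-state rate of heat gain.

Resistance network (inner→outer):
  R_titanium = (1/3.66 − 1/3.69)/(4πk) = 0.002221/(4π·21.8) = 8.109×10^-6 K/W
  R_conv,out = 1/(4πr²h) = 1/(4π·3.69²·19.4) = 3.013×10^-4 K/W
ΣR = 8.109×10^-6 + 3.013×10^-4 = 3.094×10^-4 K/W
Q = ΔT/ΣR = (112 K − 294 K)/3.094×10^-4 = -5.88×10^5 W
(Negative Q ⇒ heat flows inward; heat gain = 5.88×10^5 W.)

Q = 5.88×10^5 W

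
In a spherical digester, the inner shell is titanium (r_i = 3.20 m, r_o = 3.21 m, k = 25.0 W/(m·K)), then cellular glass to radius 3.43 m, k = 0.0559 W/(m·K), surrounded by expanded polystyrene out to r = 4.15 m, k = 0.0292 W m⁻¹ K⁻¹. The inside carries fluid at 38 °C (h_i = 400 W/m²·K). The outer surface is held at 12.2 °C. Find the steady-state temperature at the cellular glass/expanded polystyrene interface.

T = 33.6 °C

Resistance network (inner→outer):
  R_conv,in = 1/(4πr²h) = 1/(4π·3.20²·400) = 1.943×10^-5 K/W
  R_titanium = (1/3.20 − 1/3.21)/(4πk) = 9.735×10^-4/(4π·25.0) = 3.099×10^-6 K/W
  R_cellular glass = (1/3.21 − 1/3.43)/(4πk) = 0.01998/(4π·0.0559) = 0.02844 K/W
  R_expanded polystyrene = (1/3.43 − 1/4.15)/(4πk) = 0.05058/(4π·0.0292) = 0.1378 K/W
ΣR = 1.943×10^-5 + 3.099×10^-6 + 0.02844 + 0.1378 = 0.1663 K/W
Q = ΔT/ΣR = (38 °C − 12.2 °C)/0.1663 = 155.1 W
From the inner boundary to the cellular glass/expanded polystyrene interface, ΣR_partial = 0.02846 K/W.
T_interface = T_in − Q·ΣR_partial = 38 °C − (155.1)(0.02846) = 33.6 °C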